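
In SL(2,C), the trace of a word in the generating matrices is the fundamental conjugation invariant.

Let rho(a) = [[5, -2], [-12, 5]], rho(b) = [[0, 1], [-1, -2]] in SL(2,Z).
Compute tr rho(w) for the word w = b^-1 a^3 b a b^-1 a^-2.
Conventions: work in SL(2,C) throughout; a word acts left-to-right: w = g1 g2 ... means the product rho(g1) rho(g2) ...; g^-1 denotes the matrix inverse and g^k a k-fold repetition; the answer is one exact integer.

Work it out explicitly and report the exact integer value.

1960202

rho(b^-1) = [[-2, -1], [1, 0]]
... * rho(a) = [[5, -2], [-12, 5]]  ->  [[2, -1], [5, -2]]
... * rho(a) = [[5, -2], [-12, 5]]  ->  [[22, -9], [49, -20]]
... * rho(a) = [[5, -2], [-12, 5]]  ->  [[218, -89], [485, -198]]
... * rho(b) = [[0, 1], [-1, -2]]  ->  [[89, 396], [198, 881]]
... * rho(a) = [[5, -2], [-12, 5]]  ->  [[-4307, 1802], [-9582, 4009]]
... * rho(b^-1) = [[-2, -1], [1, 0]]  ->  [[10416, 4307], [23173, 9582]]
... * rho(a^-1) = [[5, 2], [12, 5]]  ->  [[103764, 42367], [230849, 94256]]
... * rho(a^-1) = [[5, 2], [12, 5]]  ->  [[1027224, 419363], [2285317, 932978]]
tr = 1027224 + 932978 = 1960202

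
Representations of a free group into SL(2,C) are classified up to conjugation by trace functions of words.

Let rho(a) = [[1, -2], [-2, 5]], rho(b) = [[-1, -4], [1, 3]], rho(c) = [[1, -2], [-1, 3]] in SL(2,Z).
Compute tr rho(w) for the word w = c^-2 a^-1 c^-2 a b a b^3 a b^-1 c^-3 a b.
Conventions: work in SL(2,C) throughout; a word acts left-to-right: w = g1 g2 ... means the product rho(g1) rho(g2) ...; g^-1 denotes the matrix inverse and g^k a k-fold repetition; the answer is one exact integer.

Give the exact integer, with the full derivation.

-752313606

rho(c^-1) = [[3, 2], [1, 1]]
... * rho(c^-1) = [[3, 2], [1, 1]]  ->  [[11, 8], [4, 3]]
... * rho(a^-1) = [[5, 2], [2, 1]]  ->  [[71, 30], [26, 11]]
... * rho(c^-1) = [[3, 2], [1, 1]]  ->  [[243, 172], [89, 63]]
... * rho(c^-1) = [[3, 2], [1, 1]]  ->  [[901, 658], [330, 241]]
... * rho(a) = [[1, -2], [-2, 5]]  ->  [[-415, 1488], [-152, 545]]
... * rho(b) = [[-1, -4], [1, 3]]  ->  [[1903, 6124], [697, 2243]]
... * rho(a) = [[1, -2], [-2, 5]]  ->  [[-10345, 26814], [-3789, 9821]]
... * rho(b) = [[-1, -4], [1, 3]]  ->  [[37159, 121822], [13610, 44619]]
... * rho(b) = [[-1, -4], [1, 3]]  ->  [[84663, 216830], [31009, 79417]]
... * rho(b) = [[-1, -4], [1, 3]]  ->  [[132167, 311838], [48408, 114215]]
... * rho(a) = [[1, -2], [-2, 5]]  ->  [[-491509, 1294856], [-180022, 474259]]
... * rho(b^-1) = [[3, 4], [-1, -1]]  ->  [[-2769383, -3260892], [-1014325, -1194347]]
... * rho(c^-1) = [[3, 2], [1, 1]]  ->  [[-11569041, -8799658], [-4237322, -3222997]]
... * rho(c^-1) = [[3, 2], [1, 1]]  ->  [[-43506781, -31937740], [-15934963, -11697641]]
... * rho(c^-1) = [[3, 2], [1, 1]]  ->  [[-162458083, -118951302], [-59502530, -43567567]]
... * rho(a) = [[1, -2], [-2, 5]]  ->  [[75444521, -269840344], [27632604, -98832775]]
... * rho(b) = [[-1, -4], [1, 3]]  ->  [[-345284865, -1111299116], [-126465379, -407028741]]
tr = -345284865 + -407028741 = -752313606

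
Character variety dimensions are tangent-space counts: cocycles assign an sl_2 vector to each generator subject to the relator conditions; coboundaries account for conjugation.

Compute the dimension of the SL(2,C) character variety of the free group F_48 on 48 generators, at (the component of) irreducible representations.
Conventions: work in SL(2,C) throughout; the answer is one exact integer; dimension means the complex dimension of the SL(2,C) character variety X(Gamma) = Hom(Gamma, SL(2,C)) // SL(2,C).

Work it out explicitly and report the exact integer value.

141

Gamma = F_48 has 48 generators and no relators.
A cocycle picks one sl_2 vector per generator freely, giving dim Z^1 = 3*48 = 144.
Irreducibility makes the coboundary map sl_2 -> Z^1 injective (trivial centralizer), so dim B^1 = 3.
Therefore dim X = 144 - 3 = 141.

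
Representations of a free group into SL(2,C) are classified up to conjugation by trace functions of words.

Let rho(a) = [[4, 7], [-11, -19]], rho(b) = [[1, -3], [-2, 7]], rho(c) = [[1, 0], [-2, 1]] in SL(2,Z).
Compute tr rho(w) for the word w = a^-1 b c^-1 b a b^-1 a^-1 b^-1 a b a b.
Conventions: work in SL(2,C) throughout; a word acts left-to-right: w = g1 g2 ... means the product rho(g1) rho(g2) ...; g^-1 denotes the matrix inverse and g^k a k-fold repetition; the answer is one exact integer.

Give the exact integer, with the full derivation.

-195681611

rho(a^-1) = [[-19, -7], [11, 4]]
... * rho(b) = [[1, -3], [-2, 7]]  ->  [[-5, 8], [3, -5]]
... * rho(c^-1) = [[1, 0], [2, 1]]  ->  [[11, 8], [-7, -5]]
... * rho(b) = [[1, -3], [-2, 7]]  ->  [[-5, 23], [3, -14]]
... * rho(a) = [[4, 7], [-11, -19]]  ->  [[-273, -472], [166, 287]]
... * rho(b^-1) = [[7, 3], [2, 1]]  ->  [[-2855, -1291], [1736, 785]]
... * rho(a^-1) = [[-19, -7], [11, 4]]  ->  [[40044, 14821], [-24349, -9012]]
... * rho(b^-1) = [[7, 3], [2, 1]]  ->  [[309950, 134953], [-188467, -82059]]
... * rho(a) = [[4, 7], [-11, -19]]  ->  [[-244683, -394457], [148781, 239852]]
... * rho(b) = [[1, -3], [-2, 7]]  ->  [[544231, -2027150], [-330923, 1232621]]
... * rho(a) = [[4, 7], [-11, -19]]  ->  [[24475574, 42325467], [-14882523, -25736260]]
... * rho(b) = [[1, -3], [-2, 7]]  ->  [[-60175360, 222851547], [36589997, -135506251]]
tr = -60175360 + -135506251 = -195681611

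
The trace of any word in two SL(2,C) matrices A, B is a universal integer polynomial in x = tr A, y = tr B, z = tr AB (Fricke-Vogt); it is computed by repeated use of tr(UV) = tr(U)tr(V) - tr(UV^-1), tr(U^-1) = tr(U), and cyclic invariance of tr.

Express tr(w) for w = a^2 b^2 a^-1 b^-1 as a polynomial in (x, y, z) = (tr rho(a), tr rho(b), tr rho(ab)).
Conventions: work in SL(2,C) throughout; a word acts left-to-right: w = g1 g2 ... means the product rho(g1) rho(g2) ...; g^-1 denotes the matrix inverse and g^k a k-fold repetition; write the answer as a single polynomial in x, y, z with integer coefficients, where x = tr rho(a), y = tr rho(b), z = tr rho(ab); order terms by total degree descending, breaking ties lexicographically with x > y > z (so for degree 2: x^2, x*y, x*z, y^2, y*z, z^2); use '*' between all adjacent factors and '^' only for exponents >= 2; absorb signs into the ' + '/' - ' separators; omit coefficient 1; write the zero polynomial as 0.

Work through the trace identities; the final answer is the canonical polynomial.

-x^2*y^2*z + x^3*y + x*y^3 + x*y*z^2 - 4*x*y + z

tr(a^2 b) = tr(a) tr(b a) - tr(b)   [square of a] = x*z - y
tr(a^2) = tr(a) tr(a) - tr(1)   [square of a] = x^2 - 2
and tr(a b^2 a) = tr(b) tr(a^2 b) - tr(a^2)   [square of b] = x*y*z - x^2 - y^2 + 2
next, tr(a b^2) = tr(b) tr(a b) - tr(a)   [square of b] = y*z - x
and tr(a^2 b^2 a) = tr(a) tr(a b^2 a) - tr(a b^2)   [square of a] = x^2*y*z - x^3 - x*y^2 - y*z + 3*x
tr(b a b a) = tr(a b) tr(a b) - tr(1)   [split at a repeated a] = z^2 - 2
tr(a b a^2 b) = tr(a) tr(b a b a) - tr(b a b)   [square of a] = x*z^2 - y*z - x
tr(a b a^2) = tr(a) tr(b a^2) - tr(b a)   [square of a] = x^2*z - x*y - z
tr(a^2 b^2 a b) = tr(b) tr(a b a^2 b) - tr(a b a^2)   [square of b] = x*y*z^2 - x^2*z - y^2*z + z
tr(b^-1 a^2 b^2 a) = tr(a^2 b^2 a) tr(b) - tr(a^2 b^2 a b)   [inverse elimination on b] = x^2*y^2*z - x^3*y - x*y^3 - x*y*z^2 + x^2*z + 3*x*y - z
tr(a^2 b^2 a^-1 b^-1) = tr(b^-1 a^2 b^2) tr(a) - tr(b^-1 a^2 b^2 a)   [inverse elimination on a] = -x^2*y^2*z + x^3*y + x*y^3 + x*y*z^2 - 4*x*y + z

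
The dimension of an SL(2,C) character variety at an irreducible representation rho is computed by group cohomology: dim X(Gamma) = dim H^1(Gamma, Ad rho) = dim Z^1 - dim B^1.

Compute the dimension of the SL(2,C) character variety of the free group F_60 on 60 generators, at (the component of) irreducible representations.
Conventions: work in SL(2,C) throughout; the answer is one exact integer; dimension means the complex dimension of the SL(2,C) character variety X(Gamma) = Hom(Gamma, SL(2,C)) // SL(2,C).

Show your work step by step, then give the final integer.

177

The free group F_60: 60 generators, no relators.
Z^1(Gamma, Ad rho) = (sl_2)^60: a cocycle is a free choice of one sl_2 vector per generator, so dim Z^1 = 3*60 = 180.
Irreducibility makes the coboundary map sl_2 -> Z^1 injective (trivial centralizer), so dim B^1 = 3.
dim X = dim H^1 = dim Z^1 - dim B^1 = 180 - 3 = 177.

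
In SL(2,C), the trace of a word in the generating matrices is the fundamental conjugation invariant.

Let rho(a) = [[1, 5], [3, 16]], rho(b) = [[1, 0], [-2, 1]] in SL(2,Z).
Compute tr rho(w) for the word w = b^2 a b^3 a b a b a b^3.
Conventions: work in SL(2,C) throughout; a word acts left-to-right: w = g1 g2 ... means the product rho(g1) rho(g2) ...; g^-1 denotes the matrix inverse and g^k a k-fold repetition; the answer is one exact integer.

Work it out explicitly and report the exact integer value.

20867

rho(b) = [[1, 0], [-2, 1]]
... * rho(b) = [[1, 0], [-2, 1]]  ->  [[1, 0], [-4, 1]]
... * rho(a) = [[1, 5], [3, 16]]  ->  [[1, 5], [-1, -4]]
... * rho(b) = [[1, 0], [-2, 1]]  ->  [[-9, 5], [7, -4]]
... * rho(b) = [[1, 0], [-2, 1]]  ->  [[-19, 5], [15, -4]]
... * rho(b) = [[1, 0], [-2, 1]]  ->  [[-29, 5], [23, -4]]
... * rho(a) = [[1, 5], [3, 16]]  ->  [[-14, -65], [11, 51]]
... * rho(b) = [[1, 0], [-2, 1]]  ->  [[116, -65], [-91, 51]]
... * rho(a) = [[1, 5], [3, 16]]  ->  [[-79, -460], [62, 361]]
... * rho(b) = [[1, 0], [-2, 1]]  ->  [[841, -460], [-660, 361]]
... * rho(a) = [[1, 5], [3, 16]]  ->  [[-539, -3155], [423, 2476]]
... * rho(b) = [[1, 0], [-2, 1]]  ->  [[5771, -3155], [-4529, 2476]]
... * rho(b) = [[1, 0], [-2, 1]]  ->  [[12081, -3155], [-9481, 2476]]
... * rho(b) = [[1, 0], [-2, 1]]  ->  [[18391, -3155], [-14433, 2476]]
tr = 18391 + 2476 = 20867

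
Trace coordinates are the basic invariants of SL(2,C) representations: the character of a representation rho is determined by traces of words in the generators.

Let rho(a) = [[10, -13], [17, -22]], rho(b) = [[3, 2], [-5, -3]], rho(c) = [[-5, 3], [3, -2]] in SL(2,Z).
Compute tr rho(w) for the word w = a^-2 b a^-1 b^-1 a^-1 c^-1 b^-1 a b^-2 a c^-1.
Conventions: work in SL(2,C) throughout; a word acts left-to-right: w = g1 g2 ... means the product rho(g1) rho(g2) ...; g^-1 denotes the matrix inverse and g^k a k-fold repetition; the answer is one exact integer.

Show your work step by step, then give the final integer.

rho(a^-1) = [[-22, 13], [-17, 10]]
... * rho(a^-1) = [[-22, 13], [-17, 10]]  ->  [[263, -156], [204, -121]]
... * rho(b) = [[3, 2], [-5, -3]]  ->  [[1569, 994], [1217, 771]]
... * rho(a^-1) = [[-22, 13], [-17, 10]]  ->  [[-51416, 30337], [-39881, 23531]]
... * rho(b^-1) = [[-3, -2], [5, 3]]  ->  [[305933, 193843], [237298, 150355]]
... * rho(a^-1) = [[-22, 13], [-17, 10]]  ->  [[-10025857, 5915559], [-7776591, 4588424]]
... * rho(c^-1) = [[-2, -3], [-3, -5]]  ->  [[2305037, 499776], [1787910, 387653]]
... * rho(b^-1) = [[-3, -2], [5, 3]]  ->  [[-4416231, -3110746], [-3425465, -2412861]]
... * rho(a) = [[10, -13], [17, -22]]  ->  [[-97044992, 125847415], [-75273287, 97613987]]
... * rho(b^-1) = [[-3, -2], [5, 3]]  ->  [[920372051, 571632229], [713889796, 443388535]]
... * rho(b^-1) = [[-3, -2], [5, 3]]  ->  [[97044992, -125847415], [75273287, -97613987]]
... * rho(a) = [[10, -13], [17, -22]]  ->  [[-1168956135, 1507058234], [-906704909, 1168954983]]
... * rho(c^-1) = [[-2, -3], [-3, -5]]  ->  [[-2183262432, -4028422765], [-1693455131, -3124660188]]
tr = -2183262432 + -3124660188 = -5307922620

-5307922620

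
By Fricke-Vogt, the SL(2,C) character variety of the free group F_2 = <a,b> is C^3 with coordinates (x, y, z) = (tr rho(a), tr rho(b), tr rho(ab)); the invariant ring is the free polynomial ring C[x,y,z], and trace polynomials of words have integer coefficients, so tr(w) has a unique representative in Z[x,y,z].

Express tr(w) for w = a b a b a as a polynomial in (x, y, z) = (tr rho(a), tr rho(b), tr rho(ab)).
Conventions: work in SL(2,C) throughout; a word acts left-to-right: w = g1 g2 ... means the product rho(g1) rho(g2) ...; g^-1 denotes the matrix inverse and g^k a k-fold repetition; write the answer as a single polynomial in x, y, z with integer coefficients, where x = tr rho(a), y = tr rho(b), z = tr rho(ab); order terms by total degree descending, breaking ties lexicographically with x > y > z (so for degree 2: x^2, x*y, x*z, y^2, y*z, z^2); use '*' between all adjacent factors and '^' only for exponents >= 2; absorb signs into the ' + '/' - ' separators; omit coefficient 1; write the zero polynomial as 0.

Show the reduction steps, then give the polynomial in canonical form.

trace(b a b a) = trace(b a) * trace(b a) - trace(1)   [split at repeated b] = z^2 - 2
trace(b a b) = trace(b) * trace(a b) - trace(a) = y*z - x
trace(a b a b a) = trace(a) * trace(b a b a) - trace(b a b) = x*z^2 - y*z - x

x*z^2 - y*z - x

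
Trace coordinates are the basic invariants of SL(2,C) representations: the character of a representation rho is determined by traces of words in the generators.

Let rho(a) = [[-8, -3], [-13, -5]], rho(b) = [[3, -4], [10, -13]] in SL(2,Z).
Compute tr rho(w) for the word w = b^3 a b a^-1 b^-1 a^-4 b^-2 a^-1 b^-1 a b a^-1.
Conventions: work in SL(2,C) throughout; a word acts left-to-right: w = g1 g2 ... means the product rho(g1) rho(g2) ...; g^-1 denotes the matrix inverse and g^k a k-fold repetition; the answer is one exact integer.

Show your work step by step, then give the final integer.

-132291817935444405

rho(b) = [[3, -4], [10, -13]]
... * rho(b) = [[3, -4], [10, -13]]  ->  [[-31, 40], [-100, 129]]
... * rho(b) = [[3, -4], [10, -13]]  ->  [[307, -396], [990, -1277]]
... * rho(a) = [[-8, -3], [-13, -5]]  ->  [[2692, 1059], [8681, 3415]]
... * rho(b) = [[3, -4], [10, -13]]  ->  [[18666, -24535], [60193, -79119]]
... * rho(a^-1) = [[-5, 3], [13, -8]]  ->  [[-412285, 252278], [-1329512, 813531]]
... * rho(b^-1) = [[-13, 4], [-10, 3]]  ->  [[2836925, -892306], [9148346, -2877455]]
... * rho(a^-1) = [[-5, 3], [13, -8]]  ->  [[-25784603, 15649223], [-83148645, 50464678]]
... * rho(a^-1) = [[-5, 3], [13, -8]]  ->  [[332362914, -202547593], [1071784039, -653163359]]
... * rho(a^-1) = [[-5, 3], [13, -8]]  ->  [[-4294933279, 2617469486], [-13850043862, 8440658989]]
... * rho(a^-1) = [[-5, 3], [13, -8]]  ->  [[55501769713, -33824555725], [178978786167, -109075403498]]
... * rho(b^-1) = [[-13, 4], [-10, 3]]  ->  [[-383277449019, 120533411677], [-1235970185191, 388688934174]]
... * rho(b^-1) = [[-13, 4], [-10, 3]]  ->  [[3777272720477, -1171509561045], [12180723065743, -3777813938242]]
... * rho(a^-1) = [[-5, 3], [13, -8]]  ->  [[-34115987895970, 20703894649791], [-110015196525861, 66764680703165]]
... * rho(b^-1) = [[-13, 4], [-10, 3]]  ->  [[236468896149700, -74352267634507], [762550747804543, -239766743993949]]
... * rho(a) = [[-8, -3], [-13, -5]]  ->  [[-925171689949009, -337645350276565], [-2983438310515007, -1088818523443884]]
... * rho(b) = [[3, -4], [10, -13]]  ->  [[-6151968572612677, 8090076313391381], [-19838500165983861, 26088394046830520]]
... * rho(a^-1) = [[-5, 3], [13, -8]]  ->  [[135930834937151338, -83176516224969079], [438341623438716065, -268222652872595743]]
tr = 135930834937151338 + -268222652872595743 = -132291817935444405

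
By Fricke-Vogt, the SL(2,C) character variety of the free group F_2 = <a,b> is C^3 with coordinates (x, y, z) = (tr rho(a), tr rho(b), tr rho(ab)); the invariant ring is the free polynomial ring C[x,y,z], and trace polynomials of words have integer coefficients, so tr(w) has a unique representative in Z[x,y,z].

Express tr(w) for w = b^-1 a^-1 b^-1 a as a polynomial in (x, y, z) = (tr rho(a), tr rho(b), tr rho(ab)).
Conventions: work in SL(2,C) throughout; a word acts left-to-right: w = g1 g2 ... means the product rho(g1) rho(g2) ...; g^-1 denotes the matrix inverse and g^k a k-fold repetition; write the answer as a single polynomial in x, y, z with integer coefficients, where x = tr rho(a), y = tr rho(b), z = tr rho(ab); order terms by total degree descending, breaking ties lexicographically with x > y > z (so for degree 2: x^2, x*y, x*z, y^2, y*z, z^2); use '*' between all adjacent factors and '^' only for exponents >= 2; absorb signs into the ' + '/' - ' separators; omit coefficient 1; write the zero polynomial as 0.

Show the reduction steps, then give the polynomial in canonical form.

trace(b^-1) = trace(b) = y
so trace(a b a) = trace(a) * trace(b a) - trace(b) = x*z - y
trace(a b a b) = trace(a b) * trace(a b) - trace(1)   [split at repeated a] = z^2 - 2
trace(b^-1 a b a) = trace(a b a) * trace(b) - trace(a b a b) = x*y*z - y^2 - z^2 + 2
so trace(a^-1 b^-1 a b) = trace(b^-1 a b) * trace(a) - trace(b^-1 a b a) = -x*y*z + x^2 + y^2 + z^2 - 2
reduce: trace(b^-1 a^-1 b^-1 a) = trace(a^-1 b^-1 a) * trace(b) - trace(a^-1 b^-1 a b) = x*y*z - x^2 - z^2 + 2

x*y*z - x^2 - z^2 + 2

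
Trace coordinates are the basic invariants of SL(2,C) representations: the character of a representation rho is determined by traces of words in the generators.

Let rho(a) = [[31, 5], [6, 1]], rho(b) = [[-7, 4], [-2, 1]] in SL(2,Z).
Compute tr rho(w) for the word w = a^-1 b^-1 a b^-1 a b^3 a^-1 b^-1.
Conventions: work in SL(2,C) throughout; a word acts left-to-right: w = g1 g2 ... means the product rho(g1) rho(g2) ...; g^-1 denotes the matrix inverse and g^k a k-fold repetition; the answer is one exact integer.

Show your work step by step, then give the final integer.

rho(a^-1) = [[1, -5], [-6, 31]]
... * rho(b^-1) = [[1, -4], [2, -7]]  ->  [[-9, 31], [56, -193]]
... * rho(a) = [[31, 5], [6, 1]]  ->  [[-93, -14], [578, 87]]
... * rho(b^-1) = [[1, -4], [2, -7]]  ->  [[-121, 470], [752, -2921]]
... * rho(a) = [[31, 5], [6, 1]]  ->  [[-931, -135], [5786, 839]]
... * rho(b) = [[-7, 4], [-2, 1]]  ->  [[6787, -3859], [-42180, 23983]]
... * rho(b) = [[-7, 4], [-2, 1]]  ->  [[-39791, 23289], [247294, -144737]]
... * rho(b) = [[-7, 4], [-2, 1]]  ->  [[231959, -135875], [-1441584, 844439]]
... * rho(a^-1) = [[1, -5], [-6, 31]]  ->  [[1047209, -5371920], [-6508218, 33385529]]
... * rho(b^-1) = [[1, -4], [2, -7]]  ->  [[-9696631, 33414604], [60262840, -207665831]]
tr = -9696631 + -207665831 = -217362462

-217362462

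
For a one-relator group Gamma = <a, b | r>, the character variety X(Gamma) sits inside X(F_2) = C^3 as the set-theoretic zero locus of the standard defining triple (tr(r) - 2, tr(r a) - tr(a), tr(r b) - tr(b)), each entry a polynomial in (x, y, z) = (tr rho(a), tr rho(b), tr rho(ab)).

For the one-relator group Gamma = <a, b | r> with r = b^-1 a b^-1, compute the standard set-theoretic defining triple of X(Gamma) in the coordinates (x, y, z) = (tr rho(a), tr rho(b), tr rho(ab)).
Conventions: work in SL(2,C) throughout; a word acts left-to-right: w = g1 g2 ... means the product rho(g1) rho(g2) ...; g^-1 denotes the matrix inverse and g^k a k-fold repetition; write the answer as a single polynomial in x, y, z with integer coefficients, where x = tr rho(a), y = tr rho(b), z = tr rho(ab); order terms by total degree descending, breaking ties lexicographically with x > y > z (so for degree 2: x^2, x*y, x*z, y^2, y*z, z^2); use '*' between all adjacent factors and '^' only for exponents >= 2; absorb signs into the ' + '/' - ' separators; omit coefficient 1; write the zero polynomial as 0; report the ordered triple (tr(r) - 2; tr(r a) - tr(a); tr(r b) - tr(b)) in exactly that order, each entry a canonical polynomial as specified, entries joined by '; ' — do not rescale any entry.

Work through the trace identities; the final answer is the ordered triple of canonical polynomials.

x*y^2 - y*z - x - 2; x^2*y^2 - 2*x*y*z + z^2 - x - 2; x*y - y - z

use: trace(b^-1 a) = trace(a)*trace(b) - trace(a b) = x*y - z
trace(b^-1 a b^-1) = trace(b^-1 a)*trace(b) - trace(b^-1 a b) = x*y^2 - y*z - x
trace(a^2) = trace(a)*trace(a) - trace(1) = x^2 - 2
apply: trace(a^2 b) = trace(a)*trace(b a) - trace(b) = x*z - y
trace(a b^-1 a) = trace(a^2)*trace(b) - trace(a^2 b) = x^2*y - x*z - y
use: trace(a b a b) = trace(a b)*trace(a b) - trace(1)   [split at repeated a] = z^2 - 2
trace(a b^-1 a b) = trace(a b a)*trace(b) - trace(a b a b) = x*y*z - y^2 - z^2 + 2
trace(b^-1 a b^-1 a) = trace(a b^-1 a)*trace(b) - trace(a b^-1 a b) = x^2*y^2 - 2*x*y*z + z^2 - 2
assemble the triple (trace(r) - 2; trace(r a) - x; trace(r b) - y)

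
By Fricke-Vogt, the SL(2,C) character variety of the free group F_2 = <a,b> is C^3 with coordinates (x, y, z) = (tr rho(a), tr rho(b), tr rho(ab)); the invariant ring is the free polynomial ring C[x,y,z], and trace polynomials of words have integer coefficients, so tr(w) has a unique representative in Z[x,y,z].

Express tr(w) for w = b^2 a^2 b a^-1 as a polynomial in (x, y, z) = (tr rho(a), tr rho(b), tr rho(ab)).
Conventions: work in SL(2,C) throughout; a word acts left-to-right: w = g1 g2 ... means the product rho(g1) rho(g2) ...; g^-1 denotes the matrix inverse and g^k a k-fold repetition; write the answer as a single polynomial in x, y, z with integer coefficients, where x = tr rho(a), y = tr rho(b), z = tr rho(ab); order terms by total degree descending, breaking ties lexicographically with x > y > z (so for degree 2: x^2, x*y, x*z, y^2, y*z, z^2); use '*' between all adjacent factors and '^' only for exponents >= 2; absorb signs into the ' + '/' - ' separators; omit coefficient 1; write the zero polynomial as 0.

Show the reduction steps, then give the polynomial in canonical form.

tr(b^2 a) = tr(b)*tr(a b) - tr(a) = y*z - x
tr(b^2) = tr(b)*tr(b) - tr(1) = y^2 - 2
tr(a^2 b^2) = tr(a)*tr(b^2 a) - tr(b^2) = x*y*z - x^2 - y^2 + 2
tr(a^2 b) = tr(a)*tr(b a) - tr(b) = x*z - y
tr(b^2 a^2 b) = tr(b)*tr(a^2 b^2) - tr(a^2 b) = x*y^2*z - x^2*y - y^3 - x*z + 3*y
tr(a b a b) = tr(b a)*tr(b a) - tr(1)   [split at repeated b] = z^2 - 2
tr(b a b^2 a) = tr(b)*tr(a b a b) - tr(a b a) = y*z^2 - x*z - y
tr(b a b^2) = tr(b)*tr(a b^2) - tr(a b) = y^2*z - x*y - z
next, tr(b^2 a^2 b a) = tr(a)*tr(b a b^2 a) - tr(b a b^2) = x*y*z^2 - x^2*z - y^2*z + z
tr(b^2 a^2 b a^-1) = tr(b^2 a^2 b)*tr(a) - tr(b^2 a^2 b a) = x^2*y^2*z - x^3*y - x*y^3 - x*y*z^2 + y^2*z + 3*x*y - z

x^2*y^2*z - x^3*y - x*y^3 - x*y*z^2 + y^2*z + 3*x*y - z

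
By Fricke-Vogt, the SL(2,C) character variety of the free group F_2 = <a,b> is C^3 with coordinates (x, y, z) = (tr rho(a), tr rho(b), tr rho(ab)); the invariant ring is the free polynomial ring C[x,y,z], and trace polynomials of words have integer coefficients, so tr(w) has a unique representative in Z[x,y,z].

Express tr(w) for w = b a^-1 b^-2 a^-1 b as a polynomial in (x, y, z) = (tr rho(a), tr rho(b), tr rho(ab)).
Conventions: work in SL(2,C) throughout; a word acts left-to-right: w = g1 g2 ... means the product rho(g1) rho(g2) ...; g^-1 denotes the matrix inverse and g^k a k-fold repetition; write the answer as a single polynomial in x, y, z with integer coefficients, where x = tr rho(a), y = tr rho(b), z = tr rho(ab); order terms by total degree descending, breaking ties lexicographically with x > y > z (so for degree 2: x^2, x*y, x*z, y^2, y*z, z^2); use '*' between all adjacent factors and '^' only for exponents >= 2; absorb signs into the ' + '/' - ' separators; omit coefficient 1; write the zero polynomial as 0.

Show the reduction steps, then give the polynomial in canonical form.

x*y^3*z - x^2*y^2 - y^4 - y^2*z^2 + x^2 + 4*y^2 - 2

use: trace(a^-1) = trace(a) = x
trace(a^2 b) = trace(a) trace(b a) - trace(b)   [square of a] = x*z - y
use: trace(a^2) = trace(a) trace(a) - trace(1)   [square of a] = x^2 - 2
trace(a b^2 a) = trace(b) trace(a^2 b) - trace(a^2)   [square of b] = x*y*z - x^2 - y^2 + 2
use: trace(a b a b) = trace(b a) trace(b a) - trace(1)   [split at a repeated b] = z^2 - 2
trace(a b^2 a b) = trace(b) trace(a b a b) - trace(a b a)   [square of b] = y*z^2 - x*z - y
trace(b^-1 a b^2 a) = trace(a b^2 a) trace(b) - trace(a b^2 a b)   [inverse elimination on b] = x*y^2*z - x^2*y - y^3 - y*z^2 + x*z + 3*y
apply: trace(b^-1 a b^2 a^-1) = trace(b^-1 a b^2) trace(a) - trace(b^-1 a b^2 a)   [inverse elimination on a] = -x*y^2*z + x^2*y + y^3 + y*z^2 - 3*y
use: trace(b^2) = trace(b) trace(b) - trace(1)   [square of b] = y^2 - 2
apply: trace(b^2 a^-1 b^-2 a) = trace(b^-1 a b^2 a^-1) trace(b) - trace(b^-1 a b^2 a^-1 b)   [inverse elimination on b] = -x*y^3*z + x^2*y^2 + y^4 + y^2*z^2 - 4*y^2 + 2
trace(b a^-1 b^-2 a^-1 b) = trace(b^2 a^-1 b^-2) trace(a) - trace(b^2 a^-1 b^-2 a)   [inverse elimination on a] = x*y^3*z - x^2*y^2 - y^4 - y^2*z^2 + x^2 + 4*y^2 - 2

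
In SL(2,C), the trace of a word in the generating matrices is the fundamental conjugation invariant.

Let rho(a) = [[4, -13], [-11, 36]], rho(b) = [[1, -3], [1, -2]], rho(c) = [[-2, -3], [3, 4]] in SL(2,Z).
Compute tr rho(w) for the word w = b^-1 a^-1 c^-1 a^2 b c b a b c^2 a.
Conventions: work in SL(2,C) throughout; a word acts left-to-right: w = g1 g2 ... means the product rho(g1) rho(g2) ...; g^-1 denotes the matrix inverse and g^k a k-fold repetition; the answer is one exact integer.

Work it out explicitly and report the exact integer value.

rho(b^-1) = [[-2, 3], [-1, 1]]
... * rho(a^-1) = [[36, 13], [11, 4]]  ->  [[-39, -14], [-25, -9]]
... * rho(c^-1) = [[4, 3], [-3, -2]]  ->  [[-114, -89], [-73, -57]]
... * rho(a) = [[4, -13], [-11, 36]]  ->  [[523, -1722], [335, -1103]]
... * rho(a) = [[4, -13], [-11, 36]]  ->  [[21034, -68791], [13473, -44063]]
... * rho(b) = [[1, -3], [1, -2]]  ->  [[-47757, 74480], [-30590, 47707]]
... * rho(c) = [[-2, -3], [3, 4]]  ->  [[318954, 441191], [204301, 282598]]
... * rho(b) = [[1, -3], [1, -2]]  ->  [[760145, -1839244], [486899, -1178099]]
... * rho(a) = [[4, -13], [-11, 36]]  ->  [[23272264, -76094669], [14906685, -48741251]]
... * rho(b) = [[1, -3], [1, -2]]  ->  [[-52822405, 82372546], [-33834566, 52762447]]
... * rho(c) = [[-2, -3], [3, 4]]  ->  [[352762448, 487957399], [225956473, 312553486]]
... * rho(c) = [[-2, -3], [3, 4]]  ->  [[758347301, 893542252], [485747512, 572344525]]
... * rho(a) = [[4, -13], [-11, 36]]  ->  [[-6795575568, 22309006159], [-4352799727, 14289685244]]
tr = -6795575568 + 14289685244 = 7494109676

7494109676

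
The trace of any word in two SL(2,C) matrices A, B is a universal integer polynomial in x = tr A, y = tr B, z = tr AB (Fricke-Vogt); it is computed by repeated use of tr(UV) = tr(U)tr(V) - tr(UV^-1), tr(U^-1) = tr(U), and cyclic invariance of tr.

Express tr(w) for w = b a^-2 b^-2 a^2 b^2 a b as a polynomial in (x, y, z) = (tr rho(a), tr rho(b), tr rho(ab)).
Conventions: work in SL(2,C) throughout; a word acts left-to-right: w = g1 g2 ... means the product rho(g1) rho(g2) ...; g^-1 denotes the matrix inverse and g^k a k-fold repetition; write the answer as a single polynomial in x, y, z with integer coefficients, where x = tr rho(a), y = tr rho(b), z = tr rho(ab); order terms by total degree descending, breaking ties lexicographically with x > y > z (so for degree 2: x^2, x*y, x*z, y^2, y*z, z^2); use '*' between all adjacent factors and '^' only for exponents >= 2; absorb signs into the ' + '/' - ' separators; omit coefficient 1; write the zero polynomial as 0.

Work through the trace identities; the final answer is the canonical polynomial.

and tr(a b a b) = tr(a b) tr(a b) - tr(1)   [split at repeated a] = z^2 - 2
tr(a b a) = tr(a) tr(b a) - tr(b) = x*z - y
and tr(a b^2 a b) = tr(b) tr(a b a b) - tr(a b a) = y*z^2 - x*z - y
tr(b^2 a) = tr(b) tr(a b) - tr(a) = y*z - x
tr(b^2) = tr(b) tr(b) - tr(1) = y^2 - 2
next, tr(a b^2 a) = tr(a) tr(b^2 a) - tr(b^2) = x*y*z - x^2 - y^2 + 2
and tr(a b^2 a b^2) = tr(b) tr(a b^2 a b) - tr(a b^2 a) = y^2*z^2 - 2*x*y*z + x^2 - 2
next, tr(b a b^2) = tr(b) tr(a b^2) - tr(a b) = y^2*z - x*y - z
next, tr(b a^2 b a b) = tr(a) tr(b a b^2 a) - tr(b a b^2) = x*y*z^2 - x^2*z - y^2*z + z
tr(b a^2 b a) = tr(a) tr(b a b a) - tr(b a b) = x*z^2 - y*z - x
next, tr(a b^3 a^2 b) = tr(b) tr(b a^2 b a b) - tr(b a^2 b a) = x*y^2*z^2 - x^2*y*z - y^3*z - x*z^2 + 2*y*z + x
tr(a^3 b) = tr(a) tr(a b a) - tr(a b) = x^2*z - x*y - z
next, tr(a^2) = tr(a) tr(a) - tr(1) = x^2 - 2
and tr(a^3) = tr(a) tr(a^2) - tr(a) = x^3 - 3*x
tr(b a^3 b) = tr(b) tr(a^3 b) - tr(a^3) = x^2*y*z - x^3 - x*y^2 - y*z + 3*x
and tr(a b^3 a^2) = tr(b) tr(b a^3 b) - tr(b a^3) = x^2*y^2*z - x^3*y - x*y^3 - x^2*z - y^2*z + 4*x*y + z
next, tr(b a^2 b^2 a b^2) = tr(b) tr(a b^3 a^2 b) - tr(a b^3 a^2) = x*y^3*z^2 - 2*x^2*y^2*z - y^4*z + x^3*y + x*y^3 - x*y*z^2 + x^2*z + 3*y^2*z - 3*x*y - z
tr(a b a b a b) = tr(a b a b) tr(a b) - tr(b a)   [split at repeated a] = z^3 - 3*z
and tr(a b a b^2 a b) = tr(b) tr(a b a b a b) - tr(a b a b a) = y*z^3 - x*z^2 - 2*y*z + x
and tr(b^2 a b^2 a b a) = tr(b) tr(a b a b^2 a b) - tr(a b a b^2 a) = y^2*z^3 - 2*x*y*z^2 + x^2*z - y^2*z + x*y - z
and tr(a b^3 a b) = tr(b) tr(b a b a b) - tr(b a b a) = y^2*z^2 - x*y*z - y^2 - z^2 + 2
tr(b^3) = tr(b) tr(b^2) - tr(b) = y^3 - 3*y
next, tr(a b^3 a) = tr(a) tr(b^3 a) - tr(b^3) = x*y^2*z - x^2*y - y^3 - x*z + 3*y
tr(b^2 a b^2 a b) = tr(b) tr(a b^3 a b) - tr(a b^3 a) = y^3*z^2 - 2*x*y^2*z + x^2*y - y*z^2 + x*z - y
tr(b a^2 b^2 a b^2 a) = tr(a) tr(b^2 a b^2 a b a) - tr(b^2 a b^2 a b) = x*y^2*z^3 - 2*x^2*y*z^2 - y^3*z^2 + x^3*z + x*y^2*z + y*z^2 - 2*x*z + y
tr(a^2 b^2 a b^2 a^-1 b) = tr(b a^2 b^2 a b^2) tr(a) - tr(b a^2 b^2 a b^2 a) = x^2*y^3*z^2 - 2*x^3*y^2*z - x*y^4*z - x*y^2*z^3 + x^4*y + x^2*y^3 + x^2*y*z^2 + y^3*z^2 + 2*x*y^2*z - 3*x^2*y - y*z^2 + x*z - y
tr(a^2 b^2 a b^2 a^-1 b^-1) = tr(a^2 b^2 a b^2 a^-1) tr(b) - tr(a^2 b^2 a b^2 a^-1 b) = -x^2*y^3*z^2 + 2*x^3*y^2*z + x*y^4*z + x*y^2*z^3 - x^4*y - x^2*y^3 - x^2*y*z^2 - 4*x*y^2*z + 4*x^2*y + y*z^2 - x*z - y
next, tr(a^-1 b^-2 a^2 b^2 a b^2) = tr(a^2 b^2 a b^2 a^-1 b^-1) tr(b) - tr(a^2 b^2 a b^2 a^-1) = -x^2*y^4*z^2 + 2*x^3*y^3*z + x*y^5*z + x*y^3*z^3 - x^4*y^2 - x^2*y^4 - x^2*y^2*z^2 - 4*x*y^3*z + 4*x^2*y^2 + x*y*z - x^2 - y^2 + 2
next, tr(b a^-2 b^-2 a^2 b^2 a b) = tr(a^-1 b^-2 a^2 b^2 a b^2) tr(a) - tr(a^-1 b^-2 a^2 b^2 a b^2 a) = -x^3*y^4*z^2 + 2*x^4*y^3*z + x^2*y^5*z + x^2*y^3*z^3 - x^5*y^2 - x^3*y^4 - x^3*y^2*z^2 - 4*x^2*y^3*z + 4*x^3*y^2 + y*z - x

-x^3*y^4*z^2 + 2*x^4*y^3*z + x^2*y^5*z + x^2*y^3*z^3 - x^5*y^2 - x^3*y^4 - x^3*y^2*z^2 - 4*x^2*y^3*z + 4*x^3*y^2 + y*z - x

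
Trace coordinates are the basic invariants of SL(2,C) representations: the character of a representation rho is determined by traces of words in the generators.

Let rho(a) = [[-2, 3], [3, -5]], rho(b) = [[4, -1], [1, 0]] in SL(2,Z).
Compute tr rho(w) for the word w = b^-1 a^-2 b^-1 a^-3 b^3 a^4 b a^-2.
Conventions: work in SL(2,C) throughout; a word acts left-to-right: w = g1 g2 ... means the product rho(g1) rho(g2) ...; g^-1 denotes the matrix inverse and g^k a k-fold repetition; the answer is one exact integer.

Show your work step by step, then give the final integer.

-63284751625

rho(b^-1) = [[0, 1], [-1, 4]]
... * rho(a^-1) = [[-5, -3], [-3, -2]]  ->  [[-3, -2], [-7, -5]]
... * rho(a^-1) = [[-5, -3], [-3, -2]]  ->  [[21, 13], [50, 31]]
... * rho(b^-1) = [[0, 1], [-1, 4]]  ->  [[-13, 73], [-31, 174]]
... * rho(a^-1) = [[-5, -3], [-3, -2]]  ->  [[-154, -107], [-367, -255]]
... * rho(a^-1) = [[-5, -3], [-3, -2]]  ->  [[1091, 676], [2600, 1611]]
... * rho(a^-1) = [[-5, -3], [-3, -2]]  ->  [[-7483, -4625], [-17833, -11022]]
... * rho(b) = [[4, -1], [1, 0]]  ->  [[-34557, 7483], [-82354, 17833]]
... * rho(b) = [[4, -1], [1, 0]]  ->  [[-130745, 34557], [-311583, 82354]]
... * rho(b) = [[4, -1], [1, 0]]  ->  [[-488423, 130745], [-1163978, 311583]]
... * rho(a) = [[-2, 3], [3, -5]]  ->  [[1369081, -2118994], [3262705, -5049849]]
... * rho(a) = [[-2, 3], [3, -5]]  ->  [[-9095144, 14702213], [-21674957, 35037360]]
... * rho(a) = [[-2, 3], [3, -5]]  ->  [[62296927, -100796497], [148461994, -240211671]]
... * rho(a) = [[-2, 3], [3, -5]]  ->  [[-426983345, 690873266], [-1017559001, 1646444337]]
... * rho(b) = [[4, -1], [1, 0]]  ->  [[-1017060114, 426983345], [-2423791667, 1017559001]]
... * rho(a^-1) = [[-5, -3], [-3, -2]]  ->  [[3804350535, 2197213652], [9066281332, 5236256999]]
... * rho(a^-1) = [[-5, -3], [-3, -2]]  ->  [[-25613393631, -15807478909], [-61040177657, -37671357994]]
tr = -25613393631 + -37671357994 = -63284751625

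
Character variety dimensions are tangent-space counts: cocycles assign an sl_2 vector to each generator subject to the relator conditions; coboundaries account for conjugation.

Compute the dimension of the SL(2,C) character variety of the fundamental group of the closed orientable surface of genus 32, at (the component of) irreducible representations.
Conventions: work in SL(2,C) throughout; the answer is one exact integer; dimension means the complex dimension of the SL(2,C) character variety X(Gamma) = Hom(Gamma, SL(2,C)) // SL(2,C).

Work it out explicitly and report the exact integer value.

The genus-32 surface group: 2g = 64 generators, one relator prod [a_i, b_i].
A cocycle assigns one sl_2 vector per generator subject to the relator condition d_2(z) = 0: dim of the unconstrained space is 3*2g = 192.
H^2 = coker(d_2) is dual to H^0 = 0 at irreducible rho (Poincare duality), so d_2 is onto: dim Z^1 = 189.
Coboundaries contribute dim B^1 = 3 (injective at irreducible rho).
Hence dim X = 189 - 3 = 186.

186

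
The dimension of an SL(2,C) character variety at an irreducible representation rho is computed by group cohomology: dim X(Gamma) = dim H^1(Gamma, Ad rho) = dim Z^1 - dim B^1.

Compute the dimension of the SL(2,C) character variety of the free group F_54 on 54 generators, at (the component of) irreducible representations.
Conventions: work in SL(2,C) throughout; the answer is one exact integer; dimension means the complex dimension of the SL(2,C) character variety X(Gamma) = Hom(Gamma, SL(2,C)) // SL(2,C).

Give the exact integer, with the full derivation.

159

Here Gamma is free of rank 54 — no relator constrains a cocycle.
So Z^1 = (sl_2)^54 in full: dim Z^1 = 162.
dim B^1 = 3: the coboundary map is injective because an irreducible image has centralizer 0 in sl_2.
Therefore dim X = 162 - 3 = 159.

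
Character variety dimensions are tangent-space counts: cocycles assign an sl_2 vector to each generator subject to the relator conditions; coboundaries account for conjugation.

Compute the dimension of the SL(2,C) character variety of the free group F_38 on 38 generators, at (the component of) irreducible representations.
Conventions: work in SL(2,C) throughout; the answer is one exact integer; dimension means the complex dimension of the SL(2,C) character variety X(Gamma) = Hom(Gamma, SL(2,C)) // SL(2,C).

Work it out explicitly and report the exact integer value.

111

Here Gamma is free of rank 38 — no relator constrains a cocycle.
A cocycle picks one sl_2 vector per generator freely, giving dim Z^1 = 3*38 = 114.
Irreducibility makes the coboundary map sl_2 -> Z^1 injective (trivial centralizer), so dim B^1 = 3.
Therefore dim X = 114 - 3 = 111.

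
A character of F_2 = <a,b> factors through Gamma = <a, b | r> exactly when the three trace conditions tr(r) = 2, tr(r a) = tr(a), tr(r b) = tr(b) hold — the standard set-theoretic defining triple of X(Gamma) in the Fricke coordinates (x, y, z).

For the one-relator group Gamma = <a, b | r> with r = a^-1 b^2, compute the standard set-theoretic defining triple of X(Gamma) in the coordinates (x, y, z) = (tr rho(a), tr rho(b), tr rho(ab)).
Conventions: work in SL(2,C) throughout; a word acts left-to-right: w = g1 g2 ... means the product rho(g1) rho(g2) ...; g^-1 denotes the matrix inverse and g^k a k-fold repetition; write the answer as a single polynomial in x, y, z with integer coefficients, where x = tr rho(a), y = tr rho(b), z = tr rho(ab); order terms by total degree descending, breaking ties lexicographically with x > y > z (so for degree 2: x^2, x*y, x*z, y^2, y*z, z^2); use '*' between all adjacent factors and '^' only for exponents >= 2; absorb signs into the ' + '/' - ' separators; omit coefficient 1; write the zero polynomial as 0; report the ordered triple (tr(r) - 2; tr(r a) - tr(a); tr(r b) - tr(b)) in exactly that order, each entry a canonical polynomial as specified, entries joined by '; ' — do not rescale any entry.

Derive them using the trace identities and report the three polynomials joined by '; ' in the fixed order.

x*y^2 - y*z - x - 2; y^2 - x - 2; x*y^3 - y^2*z - 2*x*y - y + z

tr(b^2) = tr(b)*tr(b) - tr(1)  (reduce the b square) = y^2 - 2
tr(b^2 a) = tr(b)*tr(a b) - tr(a)  (reduce the b square) = y*z - x
tr(a^-1 b^2) = tr(b^2)*tr(a) - tr(b^2 a)  (eliminate a^-1) = x*y^2 - y*z - x
tr(b^3) = tr(b)*tr(b^2) - tr(b) = y^3 - 3*y
tr(b^3 a) = tr(b)*tr(a b^2) - tr(a b) = y^2*z - x*y - z
tr(a^-1 b^3) = tr(b^3)*tr(a) - tr(b^3 a) = x*y^3 - y^2*z - 2*x*y + z
assemble the triple (tr(r) - 2; tr(r a) - x; tr(r b) - y)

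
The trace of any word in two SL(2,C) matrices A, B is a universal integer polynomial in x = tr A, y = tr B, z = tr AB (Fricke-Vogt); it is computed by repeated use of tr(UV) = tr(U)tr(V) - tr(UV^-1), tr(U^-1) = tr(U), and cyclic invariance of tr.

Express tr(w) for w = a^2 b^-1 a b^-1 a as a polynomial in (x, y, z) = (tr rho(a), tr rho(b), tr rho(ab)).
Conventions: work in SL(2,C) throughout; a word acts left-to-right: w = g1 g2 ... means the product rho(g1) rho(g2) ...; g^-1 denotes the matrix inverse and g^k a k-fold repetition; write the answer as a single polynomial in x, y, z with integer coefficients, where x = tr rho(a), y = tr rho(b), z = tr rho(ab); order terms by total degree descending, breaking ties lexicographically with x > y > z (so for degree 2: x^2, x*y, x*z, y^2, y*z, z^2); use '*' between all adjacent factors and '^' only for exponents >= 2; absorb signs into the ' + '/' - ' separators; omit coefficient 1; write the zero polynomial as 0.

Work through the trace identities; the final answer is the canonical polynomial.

x^4*y^2 - 2*x^3*y*z - 2*x^2*y^2 + x^2*z^2 + 3*x*y*z - x^2 - z^2 + 2

tr(a^2) = tr(a) tr(a) - tr(1) = x^2 - 2
tr(a^3) = tr(a) tr(a^2) - tr(a) = x^3 - 3*x
tr(a^4) = tr(a) tr(a^3) - tr(a^2) = x^4 - 4*x^2 + 2
tr(a b a) = tr(a) tr(b a) - tr(b) = x*z - y
tr(a^2 b a) = tr(a) tr(a b a) - tr(a b) = x^2*z - x*y - z
tr(a^4 b) = tr(a) tr(a^2 b a) - tr(a^2 b) = x^3*z - x^2*y - 2*x*z + y
tr(a^3 b^-1 a) = tr(a^4) tr(b) - tr(a^4 b) = x^4*y - x^3*z - 3*x^2*y + 2*x*z + y
tr(b a b a) = tr(a b) tr(a b) - tr(1) = z^2 - 2
tr(b a b) = tr(b) tr(a b) - tr(a) = y*z - x
tr(a b a b a) = tr(a) tr(b a b a) - tr(b a b) = x*z^2 - y*z - x
tr(a b a^3 b) = tr(a) tr(a b a b a) - tr(a b a b) = x^2*z^2 - x*y*z - x^2 - z^2 + 2
tr(a^3 b^-1 a b) = tr(a b a^3) tr(b) - tr(a b a^3 b) = x^3*y*z - x^2*y^2 - x^2*z^2 - x*y*z + x^2 + y^2 + z^2 - 2
tr(a^2 b^-1 a b^-1 a) = tr(a^3 b^-1 a) tr(b) - tr(a^3 b^-1 a b) = x^4*y^2 - 2*x^3*y*z - 2*x^2*y^2 + x^2*z^2 + 3*x*y*z - x^2 - z^2 + 2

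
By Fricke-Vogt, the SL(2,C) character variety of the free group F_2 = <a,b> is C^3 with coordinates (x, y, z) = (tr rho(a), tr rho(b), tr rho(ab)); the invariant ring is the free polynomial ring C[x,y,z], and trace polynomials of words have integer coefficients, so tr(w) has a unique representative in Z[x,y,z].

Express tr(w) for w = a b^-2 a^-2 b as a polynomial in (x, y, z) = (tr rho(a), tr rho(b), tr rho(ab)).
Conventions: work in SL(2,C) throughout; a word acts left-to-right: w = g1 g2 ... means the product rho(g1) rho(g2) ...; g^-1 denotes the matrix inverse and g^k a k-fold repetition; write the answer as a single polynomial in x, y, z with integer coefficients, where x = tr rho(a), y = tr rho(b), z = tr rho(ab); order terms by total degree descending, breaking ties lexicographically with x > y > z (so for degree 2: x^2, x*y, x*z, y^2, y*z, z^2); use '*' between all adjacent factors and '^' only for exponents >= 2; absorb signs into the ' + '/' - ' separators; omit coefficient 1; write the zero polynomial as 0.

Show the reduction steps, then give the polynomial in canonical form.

tr(a b a) = tr(a) tr(b a) - tr(b) = x*z - y
tr(a b a b) = tr(b a) tr(b a) - tr(1) = z^2 - 2
tr(b a b^-1 a) = tr(a b a) tr(b) - tr(a b a b) = x*y*z - y^2 - z^2 + 2
tr(b a b^-1 a^-1) = tr(b a b^-1) tr(a) - tr(b a b^-1 a) = -x*y*z + x^2 + y^2 + z^2 - 2
tr(a^-2 b a b^-1) = tr(b a b^-1 a^-1) tr(a) - tr(b a b^-1) = -x^2*y*z + x^3 + x*y^2 + x*z^2 - 3*x
tr(a^-1 b) = tr(b) tr(a) - tr(b a) = x*y - z
tr(a b^-2 a^-2 b) = tr(a^-2 b a b^-1) tr(b) - tr(a^-2 b a) = -x^2*y^2*z + x^3*y + x*y^3 + x*y*z^2 - 4*x*y + z

-x^2*y^2*z + x^3*y + x*y^3 + x*y*z^2 - 4*x*y + z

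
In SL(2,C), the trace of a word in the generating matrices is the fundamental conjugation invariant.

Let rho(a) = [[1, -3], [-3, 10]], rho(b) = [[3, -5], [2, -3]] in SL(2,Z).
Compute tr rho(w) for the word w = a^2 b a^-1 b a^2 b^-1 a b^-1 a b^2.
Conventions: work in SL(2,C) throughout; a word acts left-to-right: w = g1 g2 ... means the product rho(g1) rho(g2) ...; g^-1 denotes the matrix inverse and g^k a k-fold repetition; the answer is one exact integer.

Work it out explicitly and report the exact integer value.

rho(a) = [[1, -3], [-3, 10]]
... * rho(a) = [[1, -3], [-3, 10]]  ->  [[10, -33], [-33, 109]]
... * rho(b) = [[3, -5], [2, -3]]  ->  [[-36, 49], [119, -162]]
... * rho(a^-1) = [[10, 3], [3, 1]]  ->  [[-213, -59], [704, 195]]
... * rho(b) = [[3, -5], [2, -3]]  ->  [[-757, 1242], [2502, -4105]]
... * rho(a) = [[1, -3], [-3, 10]]  ->  [[-4483, 14691], [14817, -48556]]
... * rho(a) = [[1, -3], [-3, 10]]  ->  [[-48556, 160359], [160485, -530011]]
... * rho(b^-1) = [[-3, 5], [-2, 3]]  ->  [[-175050, 238297], [578567, -787608]]
... * rho(a) = [[1, -3], [-3, 10]]  ->  [[-889941, 2908120], [2941391, -9611781]]
... * rho(b^-1) = [[-3, 5], [-2, 3]]  ->  [[-3146417, 4274655], [10399389, -14128388]]
... * rho(a) = [[1, -3], [-3, 10]]  ->  [[-15970382, 52185801], [52784553, -172482047]]
... * rho(b) = [[3, -5], [2, -3]]  ->  [[56460456, -76705493], [-186610435, 253523376]]
... * rho(b) = [[3, -5], [2, -3]]  ->  [[15970382, -52185801], [-52784553, 172482047]]
tr = 15970382 + 172482047 = 188452429

188452429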